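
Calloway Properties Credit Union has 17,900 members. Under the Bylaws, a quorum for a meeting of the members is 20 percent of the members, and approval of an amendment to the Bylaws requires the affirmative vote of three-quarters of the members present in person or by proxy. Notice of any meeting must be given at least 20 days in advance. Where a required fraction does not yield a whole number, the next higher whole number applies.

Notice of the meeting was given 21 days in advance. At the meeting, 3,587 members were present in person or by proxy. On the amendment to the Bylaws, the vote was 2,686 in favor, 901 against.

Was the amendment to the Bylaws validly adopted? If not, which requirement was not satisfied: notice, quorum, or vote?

Notice: 21 days given; 20 required. Satisfied.
Quorum: 20% of 17,900 = 3,580; 3,587 present. Satisfied.
Vote: requires three-fourths of those present (3,587); 3/4 of 3587 = 2690.25, rounded up to 2691, so 2,691 needed; 2,686 in favor. Not satisfied.

Invalid — vote requirement not satisfied.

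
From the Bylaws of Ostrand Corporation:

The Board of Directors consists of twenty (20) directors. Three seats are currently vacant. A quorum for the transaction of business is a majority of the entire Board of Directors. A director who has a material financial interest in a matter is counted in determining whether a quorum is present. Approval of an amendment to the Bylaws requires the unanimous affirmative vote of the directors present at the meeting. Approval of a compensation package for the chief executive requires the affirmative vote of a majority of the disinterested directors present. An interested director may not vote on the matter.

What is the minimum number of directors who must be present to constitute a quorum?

A majority of 20 is 11.

11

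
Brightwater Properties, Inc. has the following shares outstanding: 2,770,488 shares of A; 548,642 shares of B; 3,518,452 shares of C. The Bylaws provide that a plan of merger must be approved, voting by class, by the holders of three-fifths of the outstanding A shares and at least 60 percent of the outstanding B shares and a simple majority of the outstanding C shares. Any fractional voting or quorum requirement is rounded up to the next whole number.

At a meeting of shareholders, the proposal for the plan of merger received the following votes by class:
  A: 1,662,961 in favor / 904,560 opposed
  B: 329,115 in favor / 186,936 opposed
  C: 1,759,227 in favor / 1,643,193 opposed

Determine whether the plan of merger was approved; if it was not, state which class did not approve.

A: 3/5 of 2770488 = 1662292.80, rounded up to 1662293; 1,662,293 required, 1,662,961 in favor — approved.
B: 3/5 of 548642 = 329185.20, rounded up to 329186; 329,186 required, 329,115 in favor — not approved.
C: a majority of 3518452 is 1759227; 1,759,227 required, 1,759,227 in favor — approved.

Not approved — the B shares did not give the required vote.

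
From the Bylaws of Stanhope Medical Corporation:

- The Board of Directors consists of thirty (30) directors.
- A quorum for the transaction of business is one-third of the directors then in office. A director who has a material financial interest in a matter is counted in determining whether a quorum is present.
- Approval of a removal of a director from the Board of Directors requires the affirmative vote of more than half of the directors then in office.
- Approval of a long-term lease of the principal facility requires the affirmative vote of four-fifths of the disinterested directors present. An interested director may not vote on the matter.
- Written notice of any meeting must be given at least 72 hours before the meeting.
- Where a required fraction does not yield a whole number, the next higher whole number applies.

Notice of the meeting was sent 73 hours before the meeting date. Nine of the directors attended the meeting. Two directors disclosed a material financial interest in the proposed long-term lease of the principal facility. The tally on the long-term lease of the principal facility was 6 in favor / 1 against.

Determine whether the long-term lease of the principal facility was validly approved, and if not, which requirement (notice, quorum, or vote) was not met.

Invalid — quorum requirement not satisfied.

Notice: 73 hours given; 72 required (73 ≥ 72). Satisfied.
Quorum: 9 present (interested directors count toward quorum); quorum is 10. Not satisfied.
Vote: the long-term lease of the principal facility requires four-fifths of the disinterested directors present (9 − 2 = 7). 4/5 of 7 = 5.60, rounded up to 6, so 6 affirmative votes are needed; 6 voted in favor. Satisfied. (Moot — without a quorum no business can be validly transacted.)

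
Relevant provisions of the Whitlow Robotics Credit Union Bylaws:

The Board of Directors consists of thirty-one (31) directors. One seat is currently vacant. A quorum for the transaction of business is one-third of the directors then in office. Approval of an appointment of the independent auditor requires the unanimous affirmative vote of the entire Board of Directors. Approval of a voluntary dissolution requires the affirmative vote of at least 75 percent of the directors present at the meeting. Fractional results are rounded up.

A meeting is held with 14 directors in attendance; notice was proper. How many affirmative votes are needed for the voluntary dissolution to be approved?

The voluntary dissolution requires three-fourths of the directors present (14).
3/4 of 14 = 10.50, rounded up to 11.

11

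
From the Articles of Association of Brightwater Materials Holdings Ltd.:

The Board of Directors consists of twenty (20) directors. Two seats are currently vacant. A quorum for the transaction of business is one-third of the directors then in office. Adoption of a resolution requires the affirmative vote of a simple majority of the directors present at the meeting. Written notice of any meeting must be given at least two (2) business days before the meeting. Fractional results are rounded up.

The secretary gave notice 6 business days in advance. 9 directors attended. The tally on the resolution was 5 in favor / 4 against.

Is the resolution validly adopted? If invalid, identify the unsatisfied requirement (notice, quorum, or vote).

Notice: 6 business days given; 2 required (6 ≥ 2). Satisfied.
Quorum: 9 present; quorum is 6. Satisfied.
Vote: the resolution requires a majority of the directors present (9). A majority of 9 is 5, so 5 affirmative votes are needed; 5 voted in favor. Satisfied.

Valid — all requirements satisfied.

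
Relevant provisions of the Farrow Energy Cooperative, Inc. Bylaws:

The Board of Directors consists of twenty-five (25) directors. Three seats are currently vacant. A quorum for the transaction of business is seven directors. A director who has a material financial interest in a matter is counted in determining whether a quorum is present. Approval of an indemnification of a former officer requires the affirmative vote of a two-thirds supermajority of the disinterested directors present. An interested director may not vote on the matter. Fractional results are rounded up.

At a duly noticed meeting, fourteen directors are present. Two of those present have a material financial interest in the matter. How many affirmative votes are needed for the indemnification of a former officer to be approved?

8

The indemnification of a former officer requires two-thirds of the disinterested directors present (14 − 2 = 12).
2/3 of 12 = 8.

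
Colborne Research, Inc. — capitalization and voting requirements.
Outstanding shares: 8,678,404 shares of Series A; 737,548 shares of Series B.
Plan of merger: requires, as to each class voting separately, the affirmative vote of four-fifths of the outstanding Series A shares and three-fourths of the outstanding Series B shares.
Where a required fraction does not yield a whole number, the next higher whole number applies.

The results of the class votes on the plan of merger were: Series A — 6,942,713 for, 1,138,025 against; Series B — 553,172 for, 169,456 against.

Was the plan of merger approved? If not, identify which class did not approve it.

Series A: 4/5 of 8678404 = 6942723.20, rounded up to 6942724; 6,942,724 required, 6,942,713 in favor — not approved.
Series B: 3/4 of 737548 = 553161; 553,161 required, 553,172 in favor — approved.

Not approved — the Series A shares did not give the required vote.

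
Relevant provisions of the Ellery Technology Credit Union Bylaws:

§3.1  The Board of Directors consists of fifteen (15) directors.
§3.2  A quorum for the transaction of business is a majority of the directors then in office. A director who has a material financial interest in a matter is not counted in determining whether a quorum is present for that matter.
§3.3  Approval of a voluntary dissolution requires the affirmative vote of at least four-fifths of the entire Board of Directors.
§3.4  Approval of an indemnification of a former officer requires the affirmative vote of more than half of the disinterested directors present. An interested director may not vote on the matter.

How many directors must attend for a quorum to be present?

A majority of 15 is 8.

8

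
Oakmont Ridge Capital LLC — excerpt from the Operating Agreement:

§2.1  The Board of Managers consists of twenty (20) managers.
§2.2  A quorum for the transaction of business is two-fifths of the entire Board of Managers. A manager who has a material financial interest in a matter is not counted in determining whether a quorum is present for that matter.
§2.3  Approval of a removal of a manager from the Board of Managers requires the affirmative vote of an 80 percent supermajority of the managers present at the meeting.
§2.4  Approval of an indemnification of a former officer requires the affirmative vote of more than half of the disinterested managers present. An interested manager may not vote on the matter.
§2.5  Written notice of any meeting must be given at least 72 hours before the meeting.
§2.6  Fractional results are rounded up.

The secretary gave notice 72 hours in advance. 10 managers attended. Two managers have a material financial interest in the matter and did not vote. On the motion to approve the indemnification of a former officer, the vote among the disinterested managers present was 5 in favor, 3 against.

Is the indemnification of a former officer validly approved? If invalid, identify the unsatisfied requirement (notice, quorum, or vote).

Notice: 72 hours given; 72 required (72 ≥ 72). Satisfied.
Quorum: 10 present, but the 2 interested managers do not count, leaving 8. Quorum is 8. Satisfied.
Vote: the indemnification of a former officer requires a majority of the disinterested managers present (10 − 2 = 8). A majority of 8 is 5, so 5 affirmative votes are needed; 5 voted in favor. Satisfied.

Valid — all requirements satisfied.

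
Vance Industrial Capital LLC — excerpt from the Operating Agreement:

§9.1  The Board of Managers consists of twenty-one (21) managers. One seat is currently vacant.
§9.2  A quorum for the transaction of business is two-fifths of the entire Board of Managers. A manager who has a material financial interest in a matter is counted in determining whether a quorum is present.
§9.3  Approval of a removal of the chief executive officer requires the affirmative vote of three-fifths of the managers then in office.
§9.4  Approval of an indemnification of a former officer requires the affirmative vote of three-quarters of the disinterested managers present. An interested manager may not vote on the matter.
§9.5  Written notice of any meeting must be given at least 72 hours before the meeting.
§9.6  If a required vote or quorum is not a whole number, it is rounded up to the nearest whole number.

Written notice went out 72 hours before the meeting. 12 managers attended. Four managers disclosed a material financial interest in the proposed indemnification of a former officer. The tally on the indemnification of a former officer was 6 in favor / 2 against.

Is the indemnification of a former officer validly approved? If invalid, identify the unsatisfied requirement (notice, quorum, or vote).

Valid — all requirements satisfied.

Notice: 72 hours given; 72 required (72 ≥ 72). Satisfied.
Quorum: 12 present (interested managers count toward quorum); quorum is 9. Satisfied.
Vote: the indemnification of a former officer requires three-fourths of the disinterested managers present (12 − 4 = 8). 3/4 of 8 = 6, so 6 affirmative votes are needed; 6 voted in favor. Satisfied.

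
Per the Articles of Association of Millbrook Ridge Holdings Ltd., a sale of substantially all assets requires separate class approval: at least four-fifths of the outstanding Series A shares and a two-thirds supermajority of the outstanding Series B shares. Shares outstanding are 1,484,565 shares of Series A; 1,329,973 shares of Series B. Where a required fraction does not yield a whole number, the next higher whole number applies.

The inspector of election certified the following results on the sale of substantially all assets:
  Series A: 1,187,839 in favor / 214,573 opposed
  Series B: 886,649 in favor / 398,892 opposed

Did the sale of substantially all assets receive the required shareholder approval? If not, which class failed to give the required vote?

Approved — every class gave the required vote.

Series A: 4/5 of 1484565 = 1187652; 1,187,652 required, 1,187,839 in favor — approved.
Series B: 2/3 of 1329973 = 886648.67, rounded up to 886649; 886,649 required, 886,649 in favor — approved.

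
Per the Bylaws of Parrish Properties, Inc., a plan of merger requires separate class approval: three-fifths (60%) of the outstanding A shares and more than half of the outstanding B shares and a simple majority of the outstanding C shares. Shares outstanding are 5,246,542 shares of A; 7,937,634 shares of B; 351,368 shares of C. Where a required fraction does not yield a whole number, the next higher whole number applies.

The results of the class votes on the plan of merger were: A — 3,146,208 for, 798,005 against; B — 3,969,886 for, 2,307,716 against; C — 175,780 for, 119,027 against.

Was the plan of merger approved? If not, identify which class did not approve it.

A: 3/5 of 5246542 = 3147925.20, rounded up to 3147926; 3,147,926 required, 3,146,208 in favor — not approved.
B: a majority of 7937634 is 3968818; 3,968,818 required, 3,969,886 in favor — approved.
C: a majority of 351368 is 175685; 175,685 required, 175,780 in favor — approved.

Not approved — the A shares did not give the required vote.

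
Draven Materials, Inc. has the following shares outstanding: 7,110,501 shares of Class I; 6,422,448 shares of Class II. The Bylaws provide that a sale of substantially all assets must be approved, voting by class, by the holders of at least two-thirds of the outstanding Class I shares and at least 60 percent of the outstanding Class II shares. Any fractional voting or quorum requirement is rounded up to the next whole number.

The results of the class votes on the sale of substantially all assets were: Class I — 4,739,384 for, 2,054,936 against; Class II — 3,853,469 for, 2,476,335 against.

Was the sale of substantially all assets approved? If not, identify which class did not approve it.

Class I: 2/3 of 7110501 = 4740334; 4,740,334 required, 4,739,384 in favor — not approved.
Class II: 3/5 of 6422448 = 3853468.80, rounded up to 3853469; 3,853,469 required, 3,853,469 in favor — approved.

Not approved — the Class I shares did not give the required vote.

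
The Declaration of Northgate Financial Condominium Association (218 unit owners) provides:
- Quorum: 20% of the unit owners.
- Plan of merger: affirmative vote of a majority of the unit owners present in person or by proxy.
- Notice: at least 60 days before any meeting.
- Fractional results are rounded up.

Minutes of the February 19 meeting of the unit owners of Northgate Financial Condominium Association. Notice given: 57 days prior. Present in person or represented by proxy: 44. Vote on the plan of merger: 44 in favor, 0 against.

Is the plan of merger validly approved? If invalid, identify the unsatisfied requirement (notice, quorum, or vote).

Notice: 57 days given; 60 required. Not satisfied.
Quorum: 20% of 218 = 43.60, rounded up to 44; 44 present. Satisfied.
Vote: requires a majority of those present (44); a majority of 44 is 23, so 23 needed; 44 in favor. Satisfied.

Invalid — notice requirement not satisfied.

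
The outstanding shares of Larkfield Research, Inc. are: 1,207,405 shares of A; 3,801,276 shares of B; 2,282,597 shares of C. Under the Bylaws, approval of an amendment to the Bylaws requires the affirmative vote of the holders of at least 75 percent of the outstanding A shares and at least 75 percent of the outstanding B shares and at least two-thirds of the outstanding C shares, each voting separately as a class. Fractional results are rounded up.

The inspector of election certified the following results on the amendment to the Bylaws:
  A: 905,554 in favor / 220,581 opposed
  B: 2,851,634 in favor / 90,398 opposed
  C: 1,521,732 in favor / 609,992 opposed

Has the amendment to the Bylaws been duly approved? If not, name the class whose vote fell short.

Approved — every class gave the required vote.

A: 3/4 of 1207405 = 905553.75, rounded up to 905554; 905,554 required, 905,554 in favor — approved.
B: 3/4 of 3801276 = 2850957; 2,850,957 required, 2,851,634 in favor — approved.
C: 2/3 of 2282597 = 1521731.33, rounded up to 1521732; 1,521,732 required, 1,521,732 in favor — approved.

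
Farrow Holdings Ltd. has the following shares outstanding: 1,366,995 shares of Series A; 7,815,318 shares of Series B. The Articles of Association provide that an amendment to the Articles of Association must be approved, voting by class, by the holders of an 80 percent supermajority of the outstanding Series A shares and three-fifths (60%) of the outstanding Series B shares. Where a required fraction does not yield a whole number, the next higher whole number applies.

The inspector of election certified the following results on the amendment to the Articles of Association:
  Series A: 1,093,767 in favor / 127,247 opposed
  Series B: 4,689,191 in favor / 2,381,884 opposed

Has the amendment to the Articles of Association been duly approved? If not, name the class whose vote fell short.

Approved — every class gave the required vote.

Series A: 4/5 of 1366995 = 1093596; 1,093,596 required, 1,093,767 in favor — approved.
Series B: 3/5 of 7815318 = 4689190.80, rounded up to 4689191; 4,689,191 required, 4,689,191 in favor — approved.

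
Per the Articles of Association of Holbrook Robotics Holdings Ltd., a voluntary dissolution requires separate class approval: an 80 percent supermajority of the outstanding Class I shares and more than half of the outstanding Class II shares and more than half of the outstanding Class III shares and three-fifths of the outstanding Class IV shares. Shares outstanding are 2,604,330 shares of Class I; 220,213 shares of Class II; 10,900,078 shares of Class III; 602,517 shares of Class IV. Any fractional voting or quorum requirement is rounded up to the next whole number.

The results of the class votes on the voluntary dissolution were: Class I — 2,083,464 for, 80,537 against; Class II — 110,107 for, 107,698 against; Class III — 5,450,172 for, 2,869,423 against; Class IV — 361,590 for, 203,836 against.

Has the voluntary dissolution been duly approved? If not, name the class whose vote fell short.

Class I: 4/5 of 2604330 = 2083464; 2,083,464 required, 2,083,464 in favor — approved.
Class II: a majority of 220213 is 110107; 110,107 required, 110,107 in favor — approved.
Class III: a majority of 10900078 is 5450040; 5,450,040 required, 5,450,172 in favor — approved.
Class IV: 3/5 of 602517 = 361510.20, rounded up to 361511; 361,511 required, 361,590 in favor — approved.

Approved — every class gave the required vote.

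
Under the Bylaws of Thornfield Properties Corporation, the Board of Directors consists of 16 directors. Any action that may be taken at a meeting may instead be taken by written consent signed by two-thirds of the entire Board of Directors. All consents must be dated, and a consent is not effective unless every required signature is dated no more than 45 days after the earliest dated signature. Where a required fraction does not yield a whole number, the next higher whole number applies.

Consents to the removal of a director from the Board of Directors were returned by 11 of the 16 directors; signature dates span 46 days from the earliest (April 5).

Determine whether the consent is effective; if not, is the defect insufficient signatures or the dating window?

Signatures required: two-thirds of 16 — 2/3 of 16 = 10.67, rounded up to 11, so 11 needed; 11 signed. Sufficient.
Dating window: the latest signature is 46 days after the earliest; the limit is 45 days. Outside the window.

Not effective — dating-window requirement not satisfied.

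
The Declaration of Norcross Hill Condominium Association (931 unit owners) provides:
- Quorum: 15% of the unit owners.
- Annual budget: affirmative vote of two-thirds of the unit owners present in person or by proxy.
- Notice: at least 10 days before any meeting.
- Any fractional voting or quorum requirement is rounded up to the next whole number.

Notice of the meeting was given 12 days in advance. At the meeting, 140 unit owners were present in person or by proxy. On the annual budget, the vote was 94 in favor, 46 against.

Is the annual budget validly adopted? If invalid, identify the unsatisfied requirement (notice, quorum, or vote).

Notice: 12 days given; 10 required. Satisfied.
Quorum: 15% of 931 = 139.65, rounded up to 140; 140 present. Satisfied.
Vote: requires two-thirds of those present (140); 2/3 of 140 = 93.33, rounded up to 94, so 94 needed; 94 in favor. Satisfied.

Valid — all requirements satisfied.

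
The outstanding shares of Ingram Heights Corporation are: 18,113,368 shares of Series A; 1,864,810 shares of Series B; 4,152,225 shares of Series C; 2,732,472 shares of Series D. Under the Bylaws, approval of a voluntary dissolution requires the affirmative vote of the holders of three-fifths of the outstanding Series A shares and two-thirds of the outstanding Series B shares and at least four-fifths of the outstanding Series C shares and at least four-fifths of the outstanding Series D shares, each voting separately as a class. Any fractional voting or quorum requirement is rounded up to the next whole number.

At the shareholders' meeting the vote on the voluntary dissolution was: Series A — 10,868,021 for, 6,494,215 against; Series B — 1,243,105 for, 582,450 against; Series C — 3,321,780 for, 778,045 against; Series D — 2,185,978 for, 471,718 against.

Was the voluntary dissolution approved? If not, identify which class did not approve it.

Series A: 3/5 of 18113368 = 10868020.80, rounded up to 10868021; 10,868,021 required, 10,868,021 in favor — approved.
Series B: 2/3 of 1864810 = 1243206.67, rounded up to 1243207; 1,243,207 required, 1,243,105 in favor — not approved.
Series C: 4/5 of 4152225 = 3321780; 3,321,780 required, 3,321,780 in favor — approved.
Series D: 4/5 of 2732472 = 2185977.60, rounded up to 2185978; 2,185,978 required, 2,185,978 in favor — approved.

Not approved — the Series B shares did not give the required vote.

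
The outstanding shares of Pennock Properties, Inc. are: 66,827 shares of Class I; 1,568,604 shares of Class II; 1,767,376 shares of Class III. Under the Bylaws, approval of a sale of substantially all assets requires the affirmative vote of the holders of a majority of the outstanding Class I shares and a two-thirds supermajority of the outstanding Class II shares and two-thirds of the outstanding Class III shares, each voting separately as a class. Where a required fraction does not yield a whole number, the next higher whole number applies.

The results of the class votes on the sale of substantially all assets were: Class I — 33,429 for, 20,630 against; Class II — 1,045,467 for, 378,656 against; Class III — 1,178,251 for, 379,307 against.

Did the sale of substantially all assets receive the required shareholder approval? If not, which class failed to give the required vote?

Not approved — the Class II shares did not give the required vote.

Class I: a majority of 66827 is 33414; 33,414 required, 33,429 in favor — approved.
Class II: 2/3 of 1568604 = 1045736; 1,045,736 required, 1,045,467 in favor — not approved.
Class III: 2/3 of 1767376 = 1178250.67, rounded up to 1178251; 1,178,251 required, 1,178,251 in favor — approved.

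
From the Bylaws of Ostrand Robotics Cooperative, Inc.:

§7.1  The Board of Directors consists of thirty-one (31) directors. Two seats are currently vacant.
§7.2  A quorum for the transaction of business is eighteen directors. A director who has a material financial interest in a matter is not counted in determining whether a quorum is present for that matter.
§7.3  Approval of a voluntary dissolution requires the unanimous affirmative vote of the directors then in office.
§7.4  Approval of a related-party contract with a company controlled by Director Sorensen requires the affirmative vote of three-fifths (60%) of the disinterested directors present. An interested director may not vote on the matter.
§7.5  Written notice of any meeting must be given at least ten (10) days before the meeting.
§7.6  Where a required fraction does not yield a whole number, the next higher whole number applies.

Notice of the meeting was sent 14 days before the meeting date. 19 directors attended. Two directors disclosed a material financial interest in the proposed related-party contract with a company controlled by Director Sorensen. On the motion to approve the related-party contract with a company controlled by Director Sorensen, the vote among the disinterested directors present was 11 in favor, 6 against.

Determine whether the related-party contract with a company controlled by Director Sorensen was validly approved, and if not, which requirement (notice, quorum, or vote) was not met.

Invalid — quorum requirement not satisfied.

Notice: 14 days given; 10 required (14 ≥ 10). Satisfied.
Quorum: 19 present, but the 2 interested directors do not count, leaving 17. Quorum is 18. Not satisfied.
Vote: the related-party contract with a company controlled by Director Sorensen requires three-fifths of the disinterested directors present (19 − 2 = 17). 3/5 of 17 = 10.20, rounded up to 11, so 11 affirmative votes are needed; 11 voted in favor. Satisfied. (Moot — without a quorum no business can be validly transacted.)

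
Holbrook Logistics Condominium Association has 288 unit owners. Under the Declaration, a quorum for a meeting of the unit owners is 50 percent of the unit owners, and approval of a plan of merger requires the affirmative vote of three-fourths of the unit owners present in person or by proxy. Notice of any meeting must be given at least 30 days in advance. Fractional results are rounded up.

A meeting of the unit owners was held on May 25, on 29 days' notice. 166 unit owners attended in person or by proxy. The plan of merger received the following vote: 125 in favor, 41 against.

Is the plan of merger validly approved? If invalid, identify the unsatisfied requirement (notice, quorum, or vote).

Invalid — notice requirement not satisfied.

Notice: 29 days given; 30 required. Not satisfied.
Quorum: 50% of 288 = 144; 166 present. Satisfied.
Vote: requires three-fourths of those present (166); 3/4 of 166 = 124.50, rounded up to 125, so 125 needed; 125 in favor. Satisfied.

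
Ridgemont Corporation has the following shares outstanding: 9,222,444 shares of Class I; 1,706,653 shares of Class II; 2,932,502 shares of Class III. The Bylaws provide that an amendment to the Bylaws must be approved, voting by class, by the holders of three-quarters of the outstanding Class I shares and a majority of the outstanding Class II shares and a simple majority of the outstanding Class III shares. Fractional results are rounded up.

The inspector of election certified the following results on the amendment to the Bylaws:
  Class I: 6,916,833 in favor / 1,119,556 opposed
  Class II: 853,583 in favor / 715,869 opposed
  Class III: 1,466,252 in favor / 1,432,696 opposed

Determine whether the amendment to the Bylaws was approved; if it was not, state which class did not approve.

Class I: 3/4 of 9222444 = 6916833; 6,916,833 required, 6,916,833 in favor — approved.
Class II: a majority of 1706653 is 853327; 853,327 required, 853,583 in favor — approved.
Class III: a majority of 2932502 is 1466252; 1,466,252 required, 1,466,252 in favor — approved.

Approved — every class gave the required vote.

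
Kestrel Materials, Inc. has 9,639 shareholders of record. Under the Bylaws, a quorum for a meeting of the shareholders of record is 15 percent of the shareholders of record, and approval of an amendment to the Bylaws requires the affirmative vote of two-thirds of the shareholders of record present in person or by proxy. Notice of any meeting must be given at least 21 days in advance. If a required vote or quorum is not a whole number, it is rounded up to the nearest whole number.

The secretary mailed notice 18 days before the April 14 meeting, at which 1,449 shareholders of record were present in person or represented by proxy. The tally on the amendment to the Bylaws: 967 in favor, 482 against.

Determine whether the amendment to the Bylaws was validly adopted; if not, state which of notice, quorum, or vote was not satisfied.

Invalid — notice requirement not satisfied.

Notice: 18 days given; 21 required. Not satisfied.
Quorum: 15% of 9,639 = 1,445.85, rounded up to 1,446; 1,449 present. Satisfied.
Vote: requires two-thirds of those present (1,449); 2/3 of 1449 = 966, so 966 needed; 967 in favor. Satisfied.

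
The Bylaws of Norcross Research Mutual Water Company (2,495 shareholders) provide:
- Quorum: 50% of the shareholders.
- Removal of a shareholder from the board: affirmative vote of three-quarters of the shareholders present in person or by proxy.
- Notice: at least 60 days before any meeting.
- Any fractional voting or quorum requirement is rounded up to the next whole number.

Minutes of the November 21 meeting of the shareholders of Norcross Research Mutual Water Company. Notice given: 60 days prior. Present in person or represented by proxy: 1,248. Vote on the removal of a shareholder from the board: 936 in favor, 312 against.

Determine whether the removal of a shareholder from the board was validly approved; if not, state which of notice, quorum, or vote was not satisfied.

Valid — all requirements satisfied.

Notice: 60 days given; 60 required. Satisfied.
Quorum: 50% of 2,495 = 1,247.50, rounded up to 1,248; 1,248 present. Satisfied.
Vote: requires three-fourths of those present (1,248); 3/4 of 1248 = 936, so 936 needed; 936 in favor. Satisfied.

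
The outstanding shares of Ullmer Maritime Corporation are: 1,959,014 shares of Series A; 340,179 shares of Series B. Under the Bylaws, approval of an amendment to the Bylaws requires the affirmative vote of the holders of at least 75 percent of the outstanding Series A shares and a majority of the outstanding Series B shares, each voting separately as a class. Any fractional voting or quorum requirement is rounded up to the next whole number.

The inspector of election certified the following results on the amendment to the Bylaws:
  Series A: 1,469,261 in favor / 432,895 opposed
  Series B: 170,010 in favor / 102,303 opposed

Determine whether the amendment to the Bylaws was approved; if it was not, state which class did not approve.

Not approved — the Series B shares did not give the required vote.

Series A: 3/4 of 1959014 = 1469260.50, rounded up to 1469261; 1,469,261 required, 1,469,261 in favor — approved.
Series B: a majority of 340179 is 170090; 170,090 required, 170,010 in favor — not approved.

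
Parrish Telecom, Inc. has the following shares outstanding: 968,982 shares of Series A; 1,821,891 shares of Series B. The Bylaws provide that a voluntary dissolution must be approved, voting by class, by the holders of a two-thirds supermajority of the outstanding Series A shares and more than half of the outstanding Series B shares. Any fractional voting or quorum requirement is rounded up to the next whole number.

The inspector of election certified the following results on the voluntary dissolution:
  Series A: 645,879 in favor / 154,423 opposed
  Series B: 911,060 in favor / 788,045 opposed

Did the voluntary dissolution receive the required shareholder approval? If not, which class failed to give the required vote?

Series A: 2/3 of 968982 = 645988; 645,988 required, 645,879 in favor — not approved.
Series B: a majority of 1821891 is 910946; 910,946 required, 911,060 in favor — approved.

Not approved — the Series A shares did not give the required vote.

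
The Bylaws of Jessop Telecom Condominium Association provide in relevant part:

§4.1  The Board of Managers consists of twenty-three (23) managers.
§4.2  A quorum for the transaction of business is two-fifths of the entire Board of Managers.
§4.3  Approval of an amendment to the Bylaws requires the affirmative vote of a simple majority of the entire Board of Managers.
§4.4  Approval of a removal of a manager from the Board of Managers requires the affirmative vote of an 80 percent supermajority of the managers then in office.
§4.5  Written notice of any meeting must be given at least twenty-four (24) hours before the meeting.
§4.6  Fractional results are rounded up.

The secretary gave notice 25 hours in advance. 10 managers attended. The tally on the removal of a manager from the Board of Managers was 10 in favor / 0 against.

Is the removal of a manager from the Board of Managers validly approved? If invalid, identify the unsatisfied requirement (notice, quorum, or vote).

Notice: 25 hours given; 24 required (25 ≥ 24). Satisfied.
Quorum: 10 present; quorum is 10. Satisfied.
Vote: the removal of a manager from the Board of Managers requires four-fifths of the managers then in office (23). 4/5 of 23 = 18.40, rounded up to 19, so 19 affirmative votes are needed; 10 voted in favor. Not satisfied.

Invalid — vote requirement not satisfied.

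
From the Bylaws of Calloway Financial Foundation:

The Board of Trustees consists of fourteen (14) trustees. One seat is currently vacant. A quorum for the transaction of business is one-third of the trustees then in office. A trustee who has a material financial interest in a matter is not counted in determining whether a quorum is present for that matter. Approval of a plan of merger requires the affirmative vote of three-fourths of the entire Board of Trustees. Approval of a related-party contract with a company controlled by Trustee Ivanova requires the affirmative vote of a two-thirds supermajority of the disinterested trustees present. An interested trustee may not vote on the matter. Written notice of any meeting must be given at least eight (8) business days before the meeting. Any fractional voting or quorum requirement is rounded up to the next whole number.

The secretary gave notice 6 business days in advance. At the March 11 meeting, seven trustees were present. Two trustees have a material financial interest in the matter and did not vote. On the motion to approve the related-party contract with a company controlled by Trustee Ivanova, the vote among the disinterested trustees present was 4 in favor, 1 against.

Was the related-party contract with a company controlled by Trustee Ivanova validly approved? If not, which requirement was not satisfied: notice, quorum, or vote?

Notice: 6 business days given; 8 required (6 < 8). Not satisfied.
Quorum: 7 present, but the 2 interested trustees do not count, leaving 5. Quorum is 5. Satisfied.
Vote: the related-party contract with a company controlled by Trustee Ivanova requires two-thirds of the disinterested trustees present (7 − 2 = 5). 2/3 of 5 = 3.33, rounded up to 4, so 4 affirmative votes are needed; 4 voted in favor. Satisfied.

Invalid — notice requirement not satisfied.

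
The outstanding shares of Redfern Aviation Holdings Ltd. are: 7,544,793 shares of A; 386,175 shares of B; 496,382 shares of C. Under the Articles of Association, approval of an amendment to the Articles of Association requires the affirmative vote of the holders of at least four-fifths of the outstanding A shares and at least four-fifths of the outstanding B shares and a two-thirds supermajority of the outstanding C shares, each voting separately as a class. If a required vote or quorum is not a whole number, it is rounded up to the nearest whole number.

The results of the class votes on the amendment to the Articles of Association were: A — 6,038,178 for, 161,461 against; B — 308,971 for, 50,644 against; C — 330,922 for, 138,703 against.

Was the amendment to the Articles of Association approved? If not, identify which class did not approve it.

Approved — every class gave the required vote.

A: 4/5 of 7544793 = 6035834.40, rounded up to 6035835; 6,035,835 required, 6,038,178 in favor — approved.
B: 4/5 of 386175 = 308940; 308,940 required, 308,971 in favor — approved.
C: 2/3 of 496382 = 330921.33, rounded up to 330922; 330,922 required, 330,922 in favor — approved.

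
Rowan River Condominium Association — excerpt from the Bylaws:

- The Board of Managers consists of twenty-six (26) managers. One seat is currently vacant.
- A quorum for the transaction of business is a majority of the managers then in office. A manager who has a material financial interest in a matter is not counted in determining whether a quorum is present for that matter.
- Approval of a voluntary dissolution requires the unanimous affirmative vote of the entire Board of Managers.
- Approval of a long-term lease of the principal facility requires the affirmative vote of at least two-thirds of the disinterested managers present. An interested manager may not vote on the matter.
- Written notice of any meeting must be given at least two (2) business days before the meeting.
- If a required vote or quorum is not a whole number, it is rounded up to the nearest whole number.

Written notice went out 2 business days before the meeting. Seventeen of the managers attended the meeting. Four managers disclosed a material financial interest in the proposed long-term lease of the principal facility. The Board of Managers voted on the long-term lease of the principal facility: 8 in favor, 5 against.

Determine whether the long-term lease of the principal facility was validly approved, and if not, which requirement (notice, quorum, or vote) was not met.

Notice: 2 business days given; 2 required (2 ≥ 2). Satisfied.
Quorum: 17 present, but the 4 interested managers do not count, leaving 13. Quorum is 13. Satisfied.
Vote: the long-term lease of the principal facility requires two-thirds of the disinterested managers present (17 − 4 = 13). 2/3 of 13 = 8.67, rounded up to 9, so 9 affirmative votes are needed; 8 voted in favor. Not satisfied.

Invalid — vote requirement not satisfied.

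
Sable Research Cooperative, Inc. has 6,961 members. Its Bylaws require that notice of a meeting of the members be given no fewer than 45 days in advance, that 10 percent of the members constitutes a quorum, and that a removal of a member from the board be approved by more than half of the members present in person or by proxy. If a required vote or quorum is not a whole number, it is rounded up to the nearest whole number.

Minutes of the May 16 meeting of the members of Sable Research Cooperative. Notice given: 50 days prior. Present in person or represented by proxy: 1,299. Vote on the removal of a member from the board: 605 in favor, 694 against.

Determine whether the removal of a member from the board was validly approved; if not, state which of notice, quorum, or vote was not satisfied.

Notice: 50 days given; 45 required. Satisfied.
Quorum: 10% of 6,961 = 696.10, rounded up to 697; 1,299 present. Satisfied.
Vote: requires a majority of those present (1,299); a majority of 1299 is 650, so 650 needed; 605 in favor. Not satisfied.

Invalid — vote requirement not satisfied.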